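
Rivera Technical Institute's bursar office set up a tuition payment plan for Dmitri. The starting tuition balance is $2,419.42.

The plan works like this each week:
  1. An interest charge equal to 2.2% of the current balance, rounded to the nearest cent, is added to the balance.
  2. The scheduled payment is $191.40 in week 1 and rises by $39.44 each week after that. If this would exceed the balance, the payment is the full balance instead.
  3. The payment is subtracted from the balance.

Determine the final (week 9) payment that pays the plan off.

Week 1: opening $2,419.42; interest $53.23 → $2,472.65; payment $191.40; balance $2,281.25
Week 2: opening $2,281.25; interest $50.19 → $2,331.44; payment $230.84; balance $2,100.60
Week 3: opening $2,100.60; interest $46.21 → $2,146.81; payment $270.28; balance $1,876.53
Week 4: opening $1,876.53; interest $41.28 → $1,917.81; payment $309.72; balance $1,608.09
Week 5: opening $1,608.09; interest $35.38 → $1,643.47; payment $349.16; balance $1,294.31
Week 6: opening $1,294.31; interest $28.47 → $1,322.78; payment $388.60; balance $934.18
Week 7: opening $934.18; interest $20.55 → $954.73; payment $428.04; balance $526.69
Week 8: opening $526.69; interest $11.59 → $538.28; payment $467.48; balance $70.80
Week 9: opening $70.80; interest $1.56 → $72.36; payment $72.36; balance $0.00

$72.36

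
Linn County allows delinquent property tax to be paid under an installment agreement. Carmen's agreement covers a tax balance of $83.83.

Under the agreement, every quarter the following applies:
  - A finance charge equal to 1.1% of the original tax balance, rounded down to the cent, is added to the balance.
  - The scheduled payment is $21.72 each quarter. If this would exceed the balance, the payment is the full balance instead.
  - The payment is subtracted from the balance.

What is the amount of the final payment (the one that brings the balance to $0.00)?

Quarter 1: opening $83.83; interest $0.92 → $84.75; payment $21.72; balance $63.03
Quarter 2: opening $63.03; interest $0.92 → $63.95; payment $21.72; balance $42.23
Quarter 3: opening $42.23; interest $0.92 → $43.15; payment $21.72; balance $21.43
Quarter 4: opening $21.43; interest $0.92 → $22.35; payment $21.72; balance $0.63
Quarter 5: opening $0.63; interest $0.92 → $1.55; payment $1.55; balance $0.00

$1.55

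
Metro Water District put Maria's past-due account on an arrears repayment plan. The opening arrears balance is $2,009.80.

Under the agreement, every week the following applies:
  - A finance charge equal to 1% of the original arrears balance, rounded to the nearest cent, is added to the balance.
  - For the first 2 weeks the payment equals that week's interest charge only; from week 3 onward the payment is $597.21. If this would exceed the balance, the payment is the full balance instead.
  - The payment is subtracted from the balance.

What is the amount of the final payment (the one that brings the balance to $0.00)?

# | Opening | Interest | Payment | End bal
1 | $2,009.80 | $20.10 | $20.10 | $2,009.80
2 | $2,009.80 | $20.10 | $20.10 | $2,009.80
3 | $2,009.80 | $20.10 | $597.21 | $1,432.69
4 | $1,432.69 | $20.10 | $597.21 | $855.58
5 | $855.58 | $20.10 | $597.21 | $278.47
6 | $278.47 | $20.10 | $298.57 | $0.00

$298.57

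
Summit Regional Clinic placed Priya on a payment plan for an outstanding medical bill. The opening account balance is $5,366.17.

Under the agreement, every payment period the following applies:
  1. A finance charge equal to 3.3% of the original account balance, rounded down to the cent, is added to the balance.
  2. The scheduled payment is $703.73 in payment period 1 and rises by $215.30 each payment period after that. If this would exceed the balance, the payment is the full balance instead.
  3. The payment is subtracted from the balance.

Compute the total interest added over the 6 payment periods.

$1,062.48

Payment period 1: opening $5,366.17; interest $177.08 → $5,543.25; payment $703.73; balance $4,839.52
Payment period 2: opening $4,839.52; interest $177.08 → $5,016.60; payment $919.03; balance $4,097.57
Payment period 3: opening $4,097.57; interest $177.08 → $4,274.65; payment $1,134.33; balance $3,140.32
Payment period 4: opening $3,140.32; interest $177.08 → $3,317.40; payment $1,349.63; balance $1,967.77
Payment period 5: opening $1,967.77; interest $177.08 → $2,144.85; payment $1,564.93; balance $579.92
Payment period 6: opening $579.92; interest $177.08 → $757.00; payment $757.00; balance $0.00
Total interest: $177.08 + $177.08 + $177.08 + $177.08 + $177.08 + $177.08 = $1,062.48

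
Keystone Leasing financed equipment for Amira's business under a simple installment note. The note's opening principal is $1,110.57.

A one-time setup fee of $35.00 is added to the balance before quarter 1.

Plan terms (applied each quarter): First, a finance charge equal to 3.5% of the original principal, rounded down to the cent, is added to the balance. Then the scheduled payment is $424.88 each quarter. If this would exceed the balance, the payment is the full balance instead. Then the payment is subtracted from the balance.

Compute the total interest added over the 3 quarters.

# | Opening | Interest | Payment | End bal
1 | $1,145.57 | $38.86 | $424.88 | $759.55
2 | $759.55 | $38.86 | $424.88 | $373.53
3 | $373.53 | $38.86 | $412.39 | $0.00
Total interest: $38.86 + $38.86 + $38.86 = $116.58

$116.58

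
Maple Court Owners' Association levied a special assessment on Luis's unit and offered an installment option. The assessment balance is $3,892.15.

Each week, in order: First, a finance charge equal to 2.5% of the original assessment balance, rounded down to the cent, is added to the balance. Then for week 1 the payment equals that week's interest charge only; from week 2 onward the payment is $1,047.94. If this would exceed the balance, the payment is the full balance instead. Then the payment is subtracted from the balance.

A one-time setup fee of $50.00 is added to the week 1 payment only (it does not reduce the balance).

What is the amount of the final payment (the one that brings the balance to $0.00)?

$186.89

Week 1: opening $3,892.15; interest $97.30 → $3,989.45; payment $97.30 (+ $50.00 fee); balance $3,892.15
Week 2: opening $3,892.15; interest $97.30 → $3,989.45; payment $1,047.94; balance $2,941.51
Week 3: opening $2,941.51; interest $97.30 → $3,038.81; payment $1,047.94; balance $1,990.87
Week 4: opening $1,990.87; interest $97.30 → $2,088.17; payment $1,047.94; balance $1,040.23
Week 5: opening $1,040.23; interest $97.30 → $1,137.53; payment $1,047.94; balance $89.59
Week 6: opening $89.59; interest $97.30 → $186.89; payment $186.89; balance $0.00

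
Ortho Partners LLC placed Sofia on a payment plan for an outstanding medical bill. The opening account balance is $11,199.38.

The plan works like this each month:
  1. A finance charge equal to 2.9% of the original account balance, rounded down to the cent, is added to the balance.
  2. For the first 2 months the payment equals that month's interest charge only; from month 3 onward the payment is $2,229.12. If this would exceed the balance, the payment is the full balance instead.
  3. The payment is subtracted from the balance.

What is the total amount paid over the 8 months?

# | Opening | Interest | Payment | End bal
1 | $11,199.38 | $324.78 | $324.78 | $11,199.38
2 | $11,199.38 | $324.78 | $324.78 | $11,199.38
3 | $11,199.38 | $324.78 | $2,229.12 | $9,295.04
4 | $9,295.04 | $324.78 | $2,229.12 | $7,390.70
5 | $7,390.70 | $324.78 | $2,229.12 | $5,486.36
6 | $5,486.36 | $324.78 | $2,229.12 | $3,582.02
7 | $3,582.02 | $324.78 | $2,229.12 | $1,677.68
8 | $1,677.68 | $324.78 | $2,002.46 | $0.00
Total paid: $13,797.62

$13,797.62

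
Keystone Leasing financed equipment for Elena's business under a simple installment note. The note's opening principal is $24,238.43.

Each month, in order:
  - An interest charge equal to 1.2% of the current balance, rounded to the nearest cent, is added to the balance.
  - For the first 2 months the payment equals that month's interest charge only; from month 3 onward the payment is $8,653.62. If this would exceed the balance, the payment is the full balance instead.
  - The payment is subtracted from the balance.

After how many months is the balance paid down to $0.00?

Month 1: opening $24,238.43; interest $290.86 → $24,529.29; payment $290.86; balance $24,238.43
Month 2: opening $24,238.43; interest $290.86 → $24,529.29; payment $290.86; balance $24,238.43
Month 3: opening $24,238.43; interest $290.86 → $24,529.29; payment $8,653.62; balance $15,875.67
Month 4: opening $15,875.67; interest $190.51 → $16,066.18; payment $8,653.62; balance $7,412.56
Month 5: opening $7,412.56; interest $88.95 → $7,501.51; payment $7,501.51; balance $0.00
Balance reaches $0.00 in month 5.

5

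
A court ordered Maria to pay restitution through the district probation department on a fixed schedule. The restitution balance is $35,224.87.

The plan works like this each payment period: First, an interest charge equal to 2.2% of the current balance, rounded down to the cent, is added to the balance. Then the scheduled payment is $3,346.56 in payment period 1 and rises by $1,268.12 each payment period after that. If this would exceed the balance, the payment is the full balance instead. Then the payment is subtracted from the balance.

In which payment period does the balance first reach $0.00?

# | Opening | Interest | Payment | End bal
1 | $35,224.87 | $774.94 | $3,346.56 | $32,653.25
2 | $32,653.25 | $718.37 | $4,614.68 | $28,756.94
3 | $28,756.94 | $632.65 | $5,882.80 | $23,506.79
4 | $23,506.79 | $517.14 | $7,150.92 | $16,873.01
5 | $16,873.01 | $371.20 | $8,419.04 | $8,825.17
6 | $8,825.17 | $194.15 | $9,019.32 | $0.00
Balance reaches $0.00 in payment period 6.

6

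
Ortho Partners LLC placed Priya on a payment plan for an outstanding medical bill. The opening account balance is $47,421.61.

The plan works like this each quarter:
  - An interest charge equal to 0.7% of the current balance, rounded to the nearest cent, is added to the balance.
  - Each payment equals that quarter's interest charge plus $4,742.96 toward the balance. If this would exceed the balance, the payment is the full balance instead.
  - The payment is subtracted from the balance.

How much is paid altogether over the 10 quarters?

$49,247.10

Quarter 1: opening $47,421.61; interest $331.95 → $47,753.56; payment $5,074.91; balance $42,678.65
Quarter 2: opening $42,678.65; interest $298.75 → $42,977.40; payment $5,041.71; balance $37,935.69
Quarter 3: opening $37,935.69; interest $265.55 → $38,201.24; payment $5,008.51; balance $33,192.73
Quarter 4: opening $33,192.73; interest $232.35 → $33,425.08; payment $4,975.31; balance $28,449.77
Quarter 5: opening $28,449.77; interest $199.15 → $28,648.92; payment $4,942.11; balance $23,706.81
Quarter 6: opening $23,706.81; interest $165.95 → $23,872.76; payment $4,908.91; balance $18,963.85
Quarter 7: opening $18,963.85; interest $132.75 → $19,096.60; payment $4,875.71; balance $14,220.89
Quarter 8: opening $14,220.89; interest $99.55 → $14,320.44; payment $4,842.51; balance $9,477.93
Quarter 9: opening $9,477.93; interest $66.35 → $9,544.28; payment $4,809.31; balance $4,734.97
Quarter 10: opening $4,734.97; interest $33.14 → $4,768.11; payment $4,768.11; balance $0.00
Total paid: $49,247.10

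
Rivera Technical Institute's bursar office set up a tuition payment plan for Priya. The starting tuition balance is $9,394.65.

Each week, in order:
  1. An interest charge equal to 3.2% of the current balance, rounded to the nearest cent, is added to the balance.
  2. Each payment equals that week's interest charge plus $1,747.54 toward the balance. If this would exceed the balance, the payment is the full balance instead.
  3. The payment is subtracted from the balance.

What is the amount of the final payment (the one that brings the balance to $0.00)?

$677.97

Week 1: $9,394.65 +$300.63 interest = $9,695.28; pay $2,048.17 → $7,647.11
Week 2: $7,647.11 +$244.71 interest = $7,891.82; pay $1,992.25 → $5,899.57
Week 3: $5,899.57 +$188.79 interest = $6,088.36; pay $1,936.33 → $4,152.03
Week 4: $4,152.03 +$132.86 interest = $4,284.89; pay $1,880.40 → $2,404.49
Week 5: $2,404.49 +$76.94 interest = $2,481.43; pay $1,824.48 → $656.95
Week 6: $656.95 +$21.02 interest = $677.97; pay $677.97 → $0.00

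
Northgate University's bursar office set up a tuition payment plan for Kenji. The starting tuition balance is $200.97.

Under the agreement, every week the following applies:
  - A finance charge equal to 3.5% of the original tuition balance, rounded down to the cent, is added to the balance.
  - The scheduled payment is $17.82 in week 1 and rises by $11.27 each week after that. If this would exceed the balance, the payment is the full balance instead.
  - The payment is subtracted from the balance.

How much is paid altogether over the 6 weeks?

Week 1: $200.97 +$7.03 interest = $208.00; pay $17.82 → $190.18
Week 2: $190.18 +$7.03 interest = $197.21; pay $29.09 → $168.12
Week 3: $168.12 +$7.03 interest = $175.15; pay $40.36 → $134.79
Week 4: $134.79 +$7.03 interest = $141.82; pay $51.63 → $90.19
Week 5: $90.19 +$7.03 interest = $97.22; pay $62.90 → $34.32
Week 6: $34.32 +$7.03 interest = $41.35; pay $41.35 → $0.00
Total paid: $243.15

$243.15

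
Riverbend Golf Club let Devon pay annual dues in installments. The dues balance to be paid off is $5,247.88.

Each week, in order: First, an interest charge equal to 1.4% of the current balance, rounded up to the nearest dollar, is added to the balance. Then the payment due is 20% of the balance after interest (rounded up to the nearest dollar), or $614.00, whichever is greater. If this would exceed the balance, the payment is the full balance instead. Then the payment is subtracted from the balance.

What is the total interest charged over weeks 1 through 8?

Week 1: opening $5,247.88; interest $74.00 → $5,321.88; payment $1,065.00; balance $4,256.88
Week 2: opening $4,256.88; interest $60.00 → $4,316.88; payment $864.00; balance $3,452.88
Week 3: opening $3,452.88; interest $49.00 → $3,501.88; payment $701.00; balance $2,800.88
Week 4: opening $2,800.88; interest $40.00 → $2,840.88; payment $614.00; balance $2,226.88
Week 5: opening $2,226.88; interest $32.00 → $2,258.88; payment $614.00; balance $1,644.88
Week 6: opening $1,644.88; interest $24.00 → $1,668.88; payment $614.00; balance $1,054.88
Week 7: opening $1,054.88; interest $15.00 → $1,069.88; payment $614.00; balance $455.88
Week 8: opening $455.88; interest $7.00 → $462.88; payment $462.88; balance $0.00
Total interest: $74.00 + $60.00 + $49.00 + $40.00 + $32.00 + $24.00 + $15.00 + $7.00 = $301.00

$301.00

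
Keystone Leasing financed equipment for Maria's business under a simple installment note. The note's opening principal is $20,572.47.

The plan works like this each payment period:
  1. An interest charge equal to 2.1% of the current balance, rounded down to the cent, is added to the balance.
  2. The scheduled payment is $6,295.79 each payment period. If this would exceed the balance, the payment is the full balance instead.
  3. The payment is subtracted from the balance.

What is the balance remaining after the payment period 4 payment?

$0.00

Payment period 1: $20,572.47 +$432.02 interest = $21,004.49; pay $6,295.79 → $14,708.70
Payment period 2: $14,708.70 +$308.88 interest = $15,017.58; pay $6,295.79 → $8,721.79
Payment period 3: $8,721.79 +$183.15 interest = $8,904.94; pay $6,295.79 → $2,609.15
Payment period 4: $2,609.15 +$54.79 interest = $2,663.94; pay $2,663.94 → $0.00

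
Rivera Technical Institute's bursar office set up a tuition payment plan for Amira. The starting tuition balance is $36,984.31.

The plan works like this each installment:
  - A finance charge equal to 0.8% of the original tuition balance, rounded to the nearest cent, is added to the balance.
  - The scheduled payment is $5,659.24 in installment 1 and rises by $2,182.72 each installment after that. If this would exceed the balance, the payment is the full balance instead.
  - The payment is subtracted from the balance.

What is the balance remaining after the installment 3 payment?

$14,346.04

# | Opening | Interest | Payment | End bal
1 | $36,984.31 | $295.87 | $5,659.24 | $31,620.94
2 | $31,620.94 | $295.87 | $7,841.96 | $24,074.85
3 | $24,074.85 | $295.87 | $10,024.68 | $14,346.04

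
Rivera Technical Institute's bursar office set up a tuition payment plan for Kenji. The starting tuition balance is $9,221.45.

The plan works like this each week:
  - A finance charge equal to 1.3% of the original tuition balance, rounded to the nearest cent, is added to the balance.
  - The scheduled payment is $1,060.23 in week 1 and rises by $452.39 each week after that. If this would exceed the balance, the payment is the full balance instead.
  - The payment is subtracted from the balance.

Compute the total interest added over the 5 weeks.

$599.40

Week 1: $9,221.45 +$119.88 interest = $9,341.33; pay $1,060.23 → $8,281.10
Week 2: $8,281.10 +$119.88 interest = $8,400.98; pay $1,512.62 → $6,888.36
Week 3: $6,888.36 +$119.88 interest = $7,008.24; pay $1,965.01 → $5,043.23
Week 4: $5,043.23 +$119.88 interest = $5,163.11; pay $2,417.40 → $2,745.71
Week 5: $2,745.71 +$119.88 interest = $2,865.59; pay $2,865.59 → $0.00
Total interest: $119.88 + $119.88 + $119.88 + $119.88 + $119.88 = $599.40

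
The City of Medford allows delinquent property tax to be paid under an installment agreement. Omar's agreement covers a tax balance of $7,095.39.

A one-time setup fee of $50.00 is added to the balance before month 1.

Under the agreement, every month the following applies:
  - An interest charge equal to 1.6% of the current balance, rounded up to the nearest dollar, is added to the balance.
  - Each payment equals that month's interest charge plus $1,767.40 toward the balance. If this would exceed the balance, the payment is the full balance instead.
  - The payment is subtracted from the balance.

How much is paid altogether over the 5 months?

# | Opening | Interest | Payment | End bal
1 | $7,145.39 | $115.00 | $1,882.40 | $5,377.99
2 | $5,377.99 | $87.00 | $1,854.40 | $3,610.59
3 | $3,610.59 | $58.00 | $1,825.40 | $1,843.19
4 | $1,843.19 | $30.00 | $1,797.40 | $75.79
5 | $75.79 | $2.00 | $77.79 | $0.00
Total paid: $7,437.39

$7,437.39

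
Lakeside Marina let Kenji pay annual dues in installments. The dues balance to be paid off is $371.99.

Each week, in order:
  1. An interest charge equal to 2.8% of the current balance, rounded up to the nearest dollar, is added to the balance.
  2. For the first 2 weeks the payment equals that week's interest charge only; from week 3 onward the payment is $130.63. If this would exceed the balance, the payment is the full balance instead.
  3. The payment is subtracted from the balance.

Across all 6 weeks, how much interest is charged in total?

# | Opening | Interest | Payment | End bal
1 | $371.99 | $11.00 | $11.00 | $371.99
2 | $371.99 | $11.00 | $11.00 | $371.99
3 | $371.99 | $11.00 | $130.63 | $252.36
4 | $252.36 | $8.00 | $130.63 | $129.73
5 | $129.73 | $4.00 | $130.63 | $3.10
6 | $3.10 | $1.00 | $4.10 | $0.00
Total interest: $11.00 + $11.00 + $11.00 + $8.00 + $4.00 + $1.00 = $46.00

$46.00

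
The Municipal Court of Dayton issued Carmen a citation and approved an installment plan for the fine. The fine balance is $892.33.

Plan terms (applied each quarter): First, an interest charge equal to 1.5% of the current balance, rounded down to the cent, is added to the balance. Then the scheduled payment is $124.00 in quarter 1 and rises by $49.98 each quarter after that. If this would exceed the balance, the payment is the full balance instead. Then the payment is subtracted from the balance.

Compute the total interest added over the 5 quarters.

Quarter 1: $892.33 +$13.38 interest = $905.71; pay $124.00 → $781.71
Quarter 2: $781.71 +$11.72 interest = $793.43; pay $173.98 → $619.45
Quarter 3: $619.45 +$9.29 interest = $628.74; pay $223.96 → $404.78
Quarter 4: $404.78 +$6.07 interest = $410.85; pay $273.94 → $136.91
Quarter 5: $136.91 +$2.05 interest = $138.96; pay $138.96 → $0.00
Total interest: $13.38 + $11.72 + $9.29 + $6.07 + $2.05 = $42.51

$42.51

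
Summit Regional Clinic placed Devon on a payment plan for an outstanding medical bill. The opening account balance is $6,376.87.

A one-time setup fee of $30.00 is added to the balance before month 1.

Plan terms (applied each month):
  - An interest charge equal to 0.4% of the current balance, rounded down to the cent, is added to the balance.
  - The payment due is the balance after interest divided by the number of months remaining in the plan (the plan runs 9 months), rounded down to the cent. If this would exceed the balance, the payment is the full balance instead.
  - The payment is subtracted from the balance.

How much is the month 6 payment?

$729.12

Month 1: $6,406.87 +$25.62 interest = $6,432.49; pay $714.72 → $5,717.77
Month 2: $5,717.77 +$22.87 interest = $5,740.64; pay $717.58 → $5,023.06
Month 3: $5,023.06 +$20.09 interest = $5,043.15; pay $720.45 → $4,322.70
Month 4: $4,322.70 +$17.29 interest = $4,339.99; pay $723.33 → $3,616.66
Month 5: $3,616.66 +$14.46 interest = $3,631.12; pay $726.22 → $2,904.90
Month 6: $2,904.90 +$11.61 interest = $2,916.51; pay $729.12 → $2,187.39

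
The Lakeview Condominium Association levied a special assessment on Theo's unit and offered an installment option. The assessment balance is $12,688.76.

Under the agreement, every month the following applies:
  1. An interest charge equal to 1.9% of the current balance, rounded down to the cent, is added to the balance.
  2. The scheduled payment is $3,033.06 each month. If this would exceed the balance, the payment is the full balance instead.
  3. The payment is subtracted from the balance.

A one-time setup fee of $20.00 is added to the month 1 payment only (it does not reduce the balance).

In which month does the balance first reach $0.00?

# | Opening | Interest | Payment | Fee | End bal
1 | $12,688.76 | $241.08 | $3,033.06 | $20.00 | $9,896.78
2 | $9,896.78 | $188.03 | $3,033.06 | — | $7,051.75
3 | $7,051.75 | $133.98 | $3,033.06 | — | $4,152.67
4 | $4,152.67 | $78.90 | $3,033.06 | — | $1,198.51
5 | $1,198.51 | $22.77 | $1,221.28 | — | $0.00
Balance reaches $0.00 in month 5.

5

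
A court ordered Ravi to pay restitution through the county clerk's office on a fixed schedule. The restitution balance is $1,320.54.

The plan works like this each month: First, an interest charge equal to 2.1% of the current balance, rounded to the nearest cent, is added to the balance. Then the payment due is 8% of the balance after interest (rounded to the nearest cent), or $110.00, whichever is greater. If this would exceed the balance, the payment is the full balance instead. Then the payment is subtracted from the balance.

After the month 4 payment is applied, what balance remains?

Month 1: opening $1,320.54; interest $27.73 → $1,348.27; payment $110.00; balance $1,238.27
Month 2: opening $1,238.27; interest $26.00 → $1,264.27; payment $110.00; balance $1,154.27
Month 3: opening $1,154.27; interest $24.24 → $1,178.51; payment $110.00; balance $1,068.51
Month 4: opening $1,068.51; interest $22.44 → $1,090.95; payment $110.00; balance $980.95

$980.95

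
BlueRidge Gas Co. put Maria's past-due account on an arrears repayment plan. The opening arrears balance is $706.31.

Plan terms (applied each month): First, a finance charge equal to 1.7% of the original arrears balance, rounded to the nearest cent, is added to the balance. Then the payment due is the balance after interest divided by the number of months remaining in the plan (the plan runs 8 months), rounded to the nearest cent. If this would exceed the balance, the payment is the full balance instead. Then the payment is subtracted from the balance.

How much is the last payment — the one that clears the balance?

# | Opening | Interest | Payment | End bal
1 | $706.31 | $12.01 | $89.79 | $628.53
2 | $628.53 | $12.01 | $91.51 | $549.03
3 | $549.03 | $12.01 | $93.51 | $467.53
4 | $467.53 | $12.01 | $95.91 | $383.63
5 | $383.63 | $12.01 | $98.91 | $296.73
6 | $296.73 | $12.01 | $102.91 | $205.83
7 | $205.83 | $12.01 | $108.92 | $108.92
8 | $108.92 | $12.01 | $120.93 | $0.00

$120.93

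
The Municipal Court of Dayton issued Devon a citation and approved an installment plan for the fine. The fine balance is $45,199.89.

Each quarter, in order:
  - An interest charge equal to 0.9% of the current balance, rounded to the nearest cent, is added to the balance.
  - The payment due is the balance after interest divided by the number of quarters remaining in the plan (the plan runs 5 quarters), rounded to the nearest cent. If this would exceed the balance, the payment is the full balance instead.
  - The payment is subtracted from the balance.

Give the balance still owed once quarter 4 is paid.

# | Opening | Interest | Payment | End bal
1 | $45,199.89 | $406.80 | $9,121.34 | $36,485.35
2 | $36,485.35 | $328.37 | $9,203.43 | $27,610.29
3 | $27,610.29 | $248.49 | $9,286.26 | $18,572.52
4 | $18,572.52 | $167.15 | $9,369.84 | $9,369.83

$9,369.83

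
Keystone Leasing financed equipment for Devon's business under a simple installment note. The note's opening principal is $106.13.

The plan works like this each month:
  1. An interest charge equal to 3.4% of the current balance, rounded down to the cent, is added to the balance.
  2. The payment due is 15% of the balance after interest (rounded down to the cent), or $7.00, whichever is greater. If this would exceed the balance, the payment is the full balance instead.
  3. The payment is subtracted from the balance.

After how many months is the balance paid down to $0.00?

15

# | Opening | Interest | Payment | End bal
1 | $106.13 | $3.60 | $16.45 | $93.28
2 | $93.28 | $3.17 | $14.46 | $81.99
3 | $81.99 | $2.78 | $12.71 | $72.06
4 | $72.06 | $2.45 | $11.17 | $63.34
5 | $63.34 | $2.15 | $9.82 | $55.67
6 | $55.67 | $1.89 | $8.63 | $48.93
7 | $48.93 | $1.66 | $7.58 | $43.01
8 | $43.01 | $1.46 | $7.00 | $37.47
9 | $37.47 | $1.27 | $7.00 | $31.74
10 | $31.74 | $1.07 | $7.00 | $25.81
11 | $25.81 | $0.87 | $7.00 | $19.68
12 | $19.68 | $0.66 | $7.00 | $13.34
13 | $13.34 | $0.45 | $7.00 | $6.79
14 | $6.79 | $0.23 | $7.00 | $0.02
15 | $0.02 | $0.00 | $0.02 | $0.00
Balance reaches $0.00 in month 15.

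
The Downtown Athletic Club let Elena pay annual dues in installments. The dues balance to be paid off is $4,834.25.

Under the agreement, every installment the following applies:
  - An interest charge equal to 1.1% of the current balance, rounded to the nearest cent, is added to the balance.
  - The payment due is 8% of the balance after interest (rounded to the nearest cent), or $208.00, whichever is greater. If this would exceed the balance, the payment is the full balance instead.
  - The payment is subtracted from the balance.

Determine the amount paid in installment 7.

# | Opening | Interest | Payment | End bal
1 | $4,834.25 | $53.18 | $390.99 | $4,496.44
2 | $4,496.44 | $49.46 | $363.67 | $4,182.23
3 | $4,182.23 | $46.00 | $338.26 | $3,889.97
4 | $3,889.97 | $42.79 | $314.62 | $3,618.14
5 | $3,618.14 | $39.80 | $292.64 | $3,365.30
6 | $3,365.30 | $37.02 | $272.19 | $3,130.13
7 | $3,130.13 | $34.43 | $253.16 | $2,911.40

$253.16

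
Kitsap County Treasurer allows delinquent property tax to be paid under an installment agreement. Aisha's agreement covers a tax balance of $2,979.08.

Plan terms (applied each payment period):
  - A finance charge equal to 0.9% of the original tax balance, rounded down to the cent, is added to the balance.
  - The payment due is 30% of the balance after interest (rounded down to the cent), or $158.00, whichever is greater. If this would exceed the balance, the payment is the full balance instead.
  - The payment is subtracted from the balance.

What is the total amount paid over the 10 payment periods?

Payment period 1: $2,979.08 +$26.81 interest = $3,005.89; pay $901.76 → $2,104.13
Payment period 2: $2,104.13 +$26.81 interest = $2,130.94; pay $639.28 → $1,491.66
Payment period 3: $1,491.66 +$26.81 interest = $1,518.47; pay $455.54 → $1,062.93
Payment period 4: $1,062.93 +$26.81 interest = $1,089.74; pay $326.92 → $762.82
Payment period 5: $762.82 +$26.81 interest = $789.63; pay $236.88 → $552.75
Payment period 6: $552.75 +$26.81 interest = $579.56; pay $173.86 → $405.70
Payment period 7: $405.70 +$26.81 interest = $432.51; pay $158.00 → $274.51
Payment period 8: $274.51 +$26.81 interest = $301.32; pay $158.00 → $143.32
Payment period 9: $143.32 +$26.81 interest = $170.13; pay $158.00 → $12.13
Payment period 10: $12.13 +$26.81 interest = $38.94; pay $38.94 → $0.00
Total paid: $3,247.18

$3,247.18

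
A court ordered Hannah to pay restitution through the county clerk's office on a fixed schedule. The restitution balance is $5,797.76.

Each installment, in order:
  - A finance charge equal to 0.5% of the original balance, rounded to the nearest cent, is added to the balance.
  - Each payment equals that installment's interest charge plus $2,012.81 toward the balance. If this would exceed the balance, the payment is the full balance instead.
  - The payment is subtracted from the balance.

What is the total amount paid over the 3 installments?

Installment 1: $5,797.76 +$28.99 interest = $5,826.75; pay $2,041.80 → $3,784.95
Installment 2: $3,784.95 +$28.99 interest = $3,813.94; pay $2,041.80 → $1,772.14
Installment 3: $1,772.14 +$28.99 interest = $1,801.13; pay $1,801.13 → $0.00
Total paid: $5,884.73

$5,884.73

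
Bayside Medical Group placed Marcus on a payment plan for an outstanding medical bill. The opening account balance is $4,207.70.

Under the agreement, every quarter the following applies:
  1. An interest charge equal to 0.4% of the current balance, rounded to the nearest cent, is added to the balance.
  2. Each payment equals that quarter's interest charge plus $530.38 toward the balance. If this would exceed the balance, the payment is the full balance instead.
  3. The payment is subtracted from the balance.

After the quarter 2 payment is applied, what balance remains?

$3,146.94

Quarter 1: opening $4,207.70; interest $16.83 → $4,224.53; payment $547.21; balance $3,677.32
Quarter 2: opening $3,677.32; interest $14.71 → $3,692.03; payment $545.09; balance $3,146.94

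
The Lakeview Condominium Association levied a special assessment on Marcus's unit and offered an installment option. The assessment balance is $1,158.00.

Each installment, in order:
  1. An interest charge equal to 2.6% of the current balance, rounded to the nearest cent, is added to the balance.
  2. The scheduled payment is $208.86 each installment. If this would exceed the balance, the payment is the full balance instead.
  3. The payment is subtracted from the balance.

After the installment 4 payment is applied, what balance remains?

Installment 1: opening $1,158.00; interest $30.11 → $1,188.11; payment $208.86; balance $979.25
Installment 2: opening $979.25; interest $25.46 → $1,004.71; payment $208.86; balance $795.85
Installment 3: opening $795.85; interest $20.69 → $816.54; payment $208.86; balance $607.68
Installment 4: opening $607.68; interest $15.80 → $623.48; payment $208.86; balance $414.62

$414.62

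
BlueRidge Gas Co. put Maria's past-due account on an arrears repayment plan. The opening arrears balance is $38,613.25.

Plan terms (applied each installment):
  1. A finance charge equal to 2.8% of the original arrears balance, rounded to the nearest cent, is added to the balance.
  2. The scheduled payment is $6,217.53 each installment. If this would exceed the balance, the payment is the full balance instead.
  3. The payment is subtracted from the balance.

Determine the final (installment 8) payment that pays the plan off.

Installment 1: opening $38,613.25; interest $1,081.17 → $39,694.42; payment $6,217.53; balance $33,476.89
Installment 2: opening $33,476.89; interest $1,081.17 → $34,558.06; payment $6,217.53; balance $28,340.53
Installment 3: opening $28,340.53; interest $1,081.17 → $29,421.70; payment $6,217.53; balance $23,204.17
Installment 4: opening $23,204.17; interest $1,081.17 → $24,285.34; payment $6,217.53; balance $18,067.81
Installment 5: opening $18,067.81; interest $1,081.17 → $19,148.98; payment $6,217.53; balance $12,931.45
Installment 6: opening $12,931.45; interest $1,081.17 → $14,012.62; payment $6,217.53; balance $7,795.09
Installment 7: opening $7,795.09; interest $1,081.17 → $8,876.26; payment $6,217.53; balance $2,658.73
Installment 8: opening $2,658.73; interest $1,081.17 → $3,739.90; payment $3,739.90; balance $0.00

$3,739.90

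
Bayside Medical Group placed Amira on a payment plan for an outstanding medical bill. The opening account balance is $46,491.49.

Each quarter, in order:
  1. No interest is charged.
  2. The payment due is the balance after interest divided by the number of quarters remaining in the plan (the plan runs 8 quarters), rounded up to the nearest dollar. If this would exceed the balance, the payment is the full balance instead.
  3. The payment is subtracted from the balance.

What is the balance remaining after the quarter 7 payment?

Quarter 1: opening $46,491.49; payment $5,812.00; balance $40,679.49
Quarter 2: opening $40,679.49; payment $5,812.00; balance $34,867.49
Quarter 3: opening $34,867.49; payment $5,812.00; balance $29,055.49
Quarter 4: opening $29,055.49; payment $5,812.00; balance $23,243.49
Quarter 5: opening $23,243.49; payment $5,811.00; balance $17,432.49
Quarter 6: opening $17,432.49; payment $5,811.00; balance $11,621.49
Quarter 7: opening $11,621.49; payment $5,811.00; balance $5,810.49

$5,810.49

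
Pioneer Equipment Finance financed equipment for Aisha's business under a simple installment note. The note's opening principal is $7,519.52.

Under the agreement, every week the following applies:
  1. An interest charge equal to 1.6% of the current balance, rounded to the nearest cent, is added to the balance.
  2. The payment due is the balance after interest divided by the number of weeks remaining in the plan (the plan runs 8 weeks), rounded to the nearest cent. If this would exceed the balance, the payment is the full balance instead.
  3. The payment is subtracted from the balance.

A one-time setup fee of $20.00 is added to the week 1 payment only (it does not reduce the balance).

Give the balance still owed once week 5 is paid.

$3,052.74

Week 1: opening $7,519.52; interest $120.31 → $7,639.83; payment $954.98 (+ $20.00 fee); balance $6,684.85
Week 2: opening $6,684.85; interest $106.96 → $6,791.81; payment $970.26; balance $5,821.55
Week 3: opening $5,821.55; interest $93.14 → $5,914.69; payment $985.78; balance $4,928.91
Week 4: opening $4,928.91; interest $78.86 → $5,007.77; payment $1,001.55; balance $4,006.22
Week 5: opening $4,006.22; interest $64.10 → $4,070.32; payment $1,017.58; balance $3,052.74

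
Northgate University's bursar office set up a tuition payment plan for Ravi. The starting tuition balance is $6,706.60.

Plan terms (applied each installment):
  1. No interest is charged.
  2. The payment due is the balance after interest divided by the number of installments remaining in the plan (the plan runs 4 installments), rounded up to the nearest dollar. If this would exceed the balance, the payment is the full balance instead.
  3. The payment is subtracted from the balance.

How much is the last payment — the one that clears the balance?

Installment 1: $6,706.60 − $1,677.00 → $5,029.60
Installment 2: $5,029.60 − $1,677.00 → $3,352.60
Installment 3: $3,352.60 − $1,677.00 → $1,675.60
Installment 4: $1,675.60 − $1,675.60 → $0.00

$1,675.60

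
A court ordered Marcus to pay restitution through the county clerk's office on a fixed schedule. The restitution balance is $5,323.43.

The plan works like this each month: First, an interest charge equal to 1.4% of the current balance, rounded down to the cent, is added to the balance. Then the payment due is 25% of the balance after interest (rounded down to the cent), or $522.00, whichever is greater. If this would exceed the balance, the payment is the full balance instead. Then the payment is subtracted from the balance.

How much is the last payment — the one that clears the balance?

$272.24

# | Opening | Interest | Payment | End bal
1 | $5,323.43 | $74.52 | $1,349.48 | $4,048.47
2 | $4,048.47 | $56.67 | $1,026.28 | $3,078.86
3 | $3,078.86 | $43.10 | $780.49 | $2,341.47
4 | $2,341.47 | $32.78 | $593.56 | $1,780.69
5 | $1,780.69 | $24.92 | $522.00 | $1,283.61
6 | $1,283.61 | $17.97 | $522.00 | $779.58
7 | $779.58 | $10.91 | $522.00 | $268.49
8 | $268.49 | $3.75 | $272.24 | $0.00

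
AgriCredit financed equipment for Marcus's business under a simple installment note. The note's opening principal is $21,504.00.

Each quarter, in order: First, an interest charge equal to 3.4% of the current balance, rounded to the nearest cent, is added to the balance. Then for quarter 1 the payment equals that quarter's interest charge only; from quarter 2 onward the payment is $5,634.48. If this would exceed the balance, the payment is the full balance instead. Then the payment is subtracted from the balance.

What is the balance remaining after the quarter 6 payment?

$0.00

Quarter 1: $21,504.00 +$731.14 interest = $22,235.14; pay $731.14 → $21,504.00
Quarter 2: $21,504.00 +$731.14 interest = $22,235.14; pay $5,634.48 → $16,600.66
Quarter 3: $16,600.66 +$564.42 interest = $17,165.08; pay $5,634.48 → $11,530.60
Quarter 4: $11,530.60 +$392.04 interest = $11,922.64; pay $5,634.48 → $6,288.16
Quarter 5: $6,288.16 +$213.80 interest = $6,501.96; pay $5,634.48 → $867.48
Quarter 6: $867.48 +$29.49 interest = $896.97; pay $896.97 → $0.00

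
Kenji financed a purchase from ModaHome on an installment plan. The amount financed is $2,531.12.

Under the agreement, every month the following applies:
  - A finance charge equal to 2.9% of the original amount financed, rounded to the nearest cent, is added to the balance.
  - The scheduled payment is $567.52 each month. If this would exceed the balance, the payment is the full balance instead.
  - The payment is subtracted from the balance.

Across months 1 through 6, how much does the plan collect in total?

Month 1: opening $2,531.12; interest $73.40 → $2,604.52; payment $567.52; balance $2,037.00
Month 2: opening $2,037.00; interest $73.40 → $2,110.40; payment $567.52; balance $1,542.88
Month 3: opening $1,542.88; interest $73.40 → $1,616.28; payment $567.52; balance $1,048.76
Month 4: opening $1,048.76; interest $73.40 → $1,122.16; payment $567.52; balance $554.64
Month 5: opening $554.64; interest $73.40 → $628.04; payment $567.52; balance $60.52
Month 6: opening $60.52; interest $73.40 → $133.92; payment $133.92; balance $0.00
Total paid: $2,971.52

$2,971.52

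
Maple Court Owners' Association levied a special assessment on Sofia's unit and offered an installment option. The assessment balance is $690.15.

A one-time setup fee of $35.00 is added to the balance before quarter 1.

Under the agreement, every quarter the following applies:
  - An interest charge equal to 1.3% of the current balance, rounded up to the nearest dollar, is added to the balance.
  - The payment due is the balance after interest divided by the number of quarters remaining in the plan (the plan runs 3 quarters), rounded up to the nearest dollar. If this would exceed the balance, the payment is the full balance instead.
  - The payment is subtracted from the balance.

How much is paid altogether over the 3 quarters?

$746.15

# | Opening | Interest | Payment | End bal
1 | $725.15 | $10.00 | $246.00 | $489.15
2 | $489.15 | $7.00 | $249.00 | $247.15
3 | $247.15 | $4.00 | $251.15 | $0.00
Total paid: $746.15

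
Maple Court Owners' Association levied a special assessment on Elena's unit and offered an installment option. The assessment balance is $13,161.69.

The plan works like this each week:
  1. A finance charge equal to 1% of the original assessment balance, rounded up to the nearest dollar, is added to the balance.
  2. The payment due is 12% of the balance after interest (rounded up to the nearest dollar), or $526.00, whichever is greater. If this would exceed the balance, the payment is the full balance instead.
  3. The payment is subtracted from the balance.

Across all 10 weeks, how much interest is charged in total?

Week 1: $13,161.69 +$132.00 interest = $13,293.69; pay $1,596.00 → $11,697.69
Week 2: $11,697.69 +$132.00 interest = $11,829.69; pay $1,420.00 → $10,409.69
Week 3: $10,409.69 +$132.00 interest = $10,541.69; pay $1,266.00 → $9,275.69
Week 4: $9,275.69 +$132.00 interest = $9,407.69; pay $1,129.00 → $8,278.69
Week 5: $8,278.69 +$132.00 interest = $8,410.69; pay $1,010.00 → $7,400.69
Week 6: $7,400.69 +$132.00 interest = $7,532.69; pay $904.00 → $6,628.69
Week 7: $6,628.69 +$132.00 interest = $6,760.69; pay $812.00 → $5,948.69
Week 8: $5,948.69 +$132.00 interest = $6,080.69; pay $730.00 → $5,350.69
Week 9: $5,350.69 +$132.00 interest = $5,482.69; pay $658.00 → $4,824.69
Week 10: $4,824.69 +$132.00 interest = $4,956.69; pay $595.00 → $4,361.69
Total interest: $132.00 + $132.00 + $132.00 + $132.00 + $132.00 + $132.00 + $132.00 + $132.00 + $132.00 + $132.00 = $1,320.00

$1,320.00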